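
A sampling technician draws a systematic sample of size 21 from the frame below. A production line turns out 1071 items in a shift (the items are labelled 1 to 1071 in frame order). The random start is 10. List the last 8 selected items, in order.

673, 724, 775, 826, 877, 928, 979, 1030

k = N/n = 1071/21 = 51
14th selection = 10 + 13×51 = 673
15th: 673 + 51 = 724
16th: 724 + 51 = 775
17th: 775 + 51 = 826
18th: 826 + 51 = 877
19th: 877 + 51 = 928
20th: 928 + 51 = 979
21st: 979 + 51 = 1030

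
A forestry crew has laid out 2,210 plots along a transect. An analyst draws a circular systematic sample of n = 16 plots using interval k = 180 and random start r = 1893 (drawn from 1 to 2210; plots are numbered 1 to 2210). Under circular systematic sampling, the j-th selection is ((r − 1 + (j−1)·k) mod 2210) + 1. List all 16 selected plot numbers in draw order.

1893, 2073, 43, 223, 403, 583, 763, 943, 1123, 1303, 1483, 1663, 1843, 2023, 2203, 173

Selection 1: 1893
Selection 2: 1893 + 180 = 2073
Selection 3: 2073 + 180 = 2253 → 2253 − 2210 = 43
Selection 4: 43 + 180 = 223
Selection 5: 223 + 180 = 403
Selection 6: 403 + 180 = 583
Selection 7: 583 + 180 = 763
Selection 8: 763 + 180 = 943
Selection 9: 943 + 180 = 1123
Selection 10: 1123 + 180 = 1303
Selection 11: 1303 + 180 = 1483
Selection 12: 1483 + 180 = 1663
Selection 13: 1663 + 180 = 1843
Selection 14: 1843 + 180 = 2023
Selection 15: 2023 + 180 = 2203
Selection 16: 2203 + 180 = 2383 → 2383 − 2210 = 173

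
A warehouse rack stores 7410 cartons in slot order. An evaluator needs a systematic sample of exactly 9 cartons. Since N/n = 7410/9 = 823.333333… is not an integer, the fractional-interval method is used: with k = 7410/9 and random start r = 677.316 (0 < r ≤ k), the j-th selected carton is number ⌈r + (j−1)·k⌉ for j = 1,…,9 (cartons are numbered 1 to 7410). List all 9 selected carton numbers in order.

678, 1501, 2324, 3148, 3971, 4794, 5618, 6441, 7264

j=1: r + 0k = 677.316 → ⌈·⌉ = 678
j=2: r + 1k = 1500.649333… → ⌈·⌉ = 1501
j=3: r + 2k = 2323.982666… → ⌈·⌉ = 2324
j=4: r + 3k = 3147.316 → ⌈·⌉ = 3148
j=5: r + 4k = 3970.649333… → ⌈·⌉ = 3971
j=6: r + 5k = 4793.982666… → ⌈·⌉ = 4794
j=7: r + 6k = 5617.316 → ⌈·⌉ = 5618
j=8: r + 7k = 6440.649333… → ⌈·⌉ = 6441
j=9: r + 8k = 7263.982666… → ⌈·⌉ = 7264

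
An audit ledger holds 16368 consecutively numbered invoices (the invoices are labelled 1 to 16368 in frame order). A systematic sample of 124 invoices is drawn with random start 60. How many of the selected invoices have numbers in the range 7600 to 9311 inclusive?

k = 16368/124 = 132
First selection ≥ 7600: 60 + ⌈(7600−60)/132⌉·132 = 60 + 58×132 = 7716
Last selection ≤ 9311: 60 + ⌊(9311−60)/132⌋·132 = 60 + 70×132 = 9300
Count = 70 − 58 + 1 = 13

13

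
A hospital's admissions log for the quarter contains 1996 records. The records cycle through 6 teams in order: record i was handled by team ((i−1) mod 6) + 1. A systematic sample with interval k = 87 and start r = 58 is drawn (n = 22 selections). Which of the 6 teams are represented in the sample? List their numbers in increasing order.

Consecutive selections differ by k = 87, so their team numbers differ by 87 mod 6 = 3.
gcd(87, 6) = 3, so the sample visits 6/3 = 2 distinct residues mod 6.
Start 58 is team 4; the teams hit are 1, 4.

1, 4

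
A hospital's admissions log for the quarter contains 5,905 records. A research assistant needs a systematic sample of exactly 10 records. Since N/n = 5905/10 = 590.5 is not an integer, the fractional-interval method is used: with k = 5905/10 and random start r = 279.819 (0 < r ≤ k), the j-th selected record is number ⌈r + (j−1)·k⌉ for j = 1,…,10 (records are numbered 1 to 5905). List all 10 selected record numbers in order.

j=1: r + 0k = 279.819 → ⌈·⌉ = 280
j=2: r + 1k = 870.319 → ⌈·⌉ = 871
j=3: r + 2k = 1460.819 → ⌈·⌉ = 1461
j=4: r + 3k = 2051.319 → ⌈·⌉ = 2052
j=5: r + 4k = 2641.819 → ⌈·⌉ = 2642
j=6: r + 5k = 3232.319 → ⌈·⌉ = 3233
j=7: r + 6k = 3822.819 → ⌈·⌉ = 3823
j=8: r + 7k = 4413.319 → ⌈·⌉ = 4414
j=9: r + 8k = 5003.819 → ⌈·⌉ = 5004
j=10: r + 9k = 5594.319 → ⌈·⌉ = 5595

280, 871, 1461, 2052, 2642, 3233, 3823, 4414, 5004, 5595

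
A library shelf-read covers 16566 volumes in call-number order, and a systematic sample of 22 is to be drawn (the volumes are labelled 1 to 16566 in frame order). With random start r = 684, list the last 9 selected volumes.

10473, 11226, 11979, 12732, 13485, 14238, 14991, 15744, 16497

k = N/n = 16566/22 = 753
14th selection = 684 + 13×753 = 10473
15th: 10473 + 753 = 11226
16th: 11226 + 753 = 11979
17th: 11979 + 753 = 12732
18th: 12732 + 753 = 13485
19th: 13485 + 753 = 14238
20th: 14238 + 753 = 14991
21st: 14991 + 753 = 15744
22nd: 15744 + 753 = 16497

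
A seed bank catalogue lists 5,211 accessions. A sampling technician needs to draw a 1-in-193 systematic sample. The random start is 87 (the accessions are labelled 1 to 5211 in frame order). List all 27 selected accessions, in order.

87, 280, 473, 666, 859, 1052, 1245, 1438, 1631, 1824, 2017, 2210, 2403, 2596, 2789, 2982, 3175, 3368, 3561, 3754, 3947, 4140, 4333, 4526, 4719, 4912, 5105

accession 1: 87
accession 2: 87 + 193 = 280
accession 3: 280 + 193 = 473
accession 4: 473 + 193 = 666
accession 5: 666 + 193 = 859
accession 6: 859 + 193 = 1052
accession 7: 1052 + 193 = 1245
accession 8: 1245 + 193 = 1438
accession 9: 1438 + 193 = 1631
accession 10: 1631 + 193 = 1824
accession 11: 1824 + 193 = 2017
accession 12: 2017 + 193 = 2210
accession 13: 2210 + 193 = 2403
accession 14: 2403 + 193 = 2596
accession 15: 2596 + 193 = 2789
accession 16: 2789 + 193 = 2982
accession 17: 2982 + 193 = 3175
accession 18: 3175 + 193 = 3368
accession 19: 3368 + 193 = 3561
accession 20: 3561 + 193 = 3754
accession 21: 3754 + 193 = 3947
accession 22: 3947 + 193 = 4140
accession 23: 4140 + 193 = 4333
accession 24: 4333 + 193 = 4526
accession 25: 4526 + 193 = 4719
accession 26: 4719 + 193 = 4912
accession 27: 4912 + 193 = 5105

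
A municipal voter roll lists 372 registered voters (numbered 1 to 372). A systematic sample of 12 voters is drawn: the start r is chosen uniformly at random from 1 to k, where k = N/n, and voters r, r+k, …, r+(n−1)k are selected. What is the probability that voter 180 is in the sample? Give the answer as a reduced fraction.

k = 372/12 = 31.
Voter 180 is selected iff r ≡ 180 (mod 31); exactly one such r in {1,…,31}.
Inclusion probability = 1/31.

1/31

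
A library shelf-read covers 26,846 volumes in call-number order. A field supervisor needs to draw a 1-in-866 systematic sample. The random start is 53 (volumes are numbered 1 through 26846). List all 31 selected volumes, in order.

volume 1: 53
volume 2: 53 + 866 = 919
volume 3: 919 + 866 = 1785
volume 4: 1785 + 866 = 2651
volume 5: 2651 + 866 = 3517
volume 6: 3517 + 866 = 4383
volume 7: 4383 + 866 = 5249
volume 8: 5249 + 866 = 6115
volume 9: 6115 + 866 = 6981
volume 10: 6981 + 866 = 7847
volume 11: 7847 + 866 = 8713
volume 12: 8713 + 866 = 9579
volume 13: 9579 + 866 = 10445
volume 14: 10445 + 866 = 11311
volume 15: 11311 + 866 = 12177
volume 16: 12177 + 866 = 13043
volume 17: 13043 + 866 = 13909
volume 18: 13909 + 866 = 14775
volume 19: 14775 + 866 = 15641
volume 20: 15641 + 866 = 16507
volume 21: 16507 + 866 = 17373
volume 22: 17373 + 866 = 18239
volume 23: 18239 + 866 = 19105
volume 24: 19105 + 866 = 19971
volume 25: 19971 + 866 = 20837
volume 26: 20837 + 866 = 21703
volume 27: 21703 + 866 = 22569
volume 28: 22569 + 866 = 23435
volume 29: 23435 + 866 = 24301
volume 30: 24301 + 866 = 25167
volume 31: 25167 + 866 = 26033

53, 919, 1785, 2651, 3517, 4383, 5249, 6115, 6981, 7847, 8713, 9579, 10445, 11311, 12177, 13043, 13909, 14775, 15641, 16507, 17373, 18239, 19105, 19971, 20837, 21703, 22569, 23435, 24301, 25167, 26033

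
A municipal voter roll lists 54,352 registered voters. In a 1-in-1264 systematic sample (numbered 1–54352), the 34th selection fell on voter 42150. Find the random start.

438

k = 1264
r = 42150 − (34−1)×1264 = 42150 − 41712 = 438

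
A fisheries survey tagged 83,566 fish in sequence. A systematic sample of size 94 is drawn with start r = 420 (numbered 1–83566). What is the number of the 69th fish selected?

k = 83566/94 = 889
69th selection = r + (69−1)·k = 420 + 68×889 = 420 + 60452 = 60872

60872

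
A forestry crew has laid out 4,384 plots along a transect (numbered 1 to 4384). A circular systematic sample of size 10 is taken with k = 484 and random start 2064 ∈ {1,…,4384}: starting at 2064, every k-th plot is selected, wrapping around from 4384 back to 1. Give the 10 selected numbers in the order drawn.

Selection 1: 2064
Selection 2: 2064 + 484 = 2548
Selection 3: 2548 + 484 = 3032
Selection 4: 3032 + 484 = 3516
Selection 5: 3516 + 484 = 4000
Selection 6: 4000 + 484 = 4484 → 4484 − 4384 = 100
Selection 7: 100 + 484 = 584
Selection 8: 584 + 484 = 1068
Selection 9: 1068 + 484 = 1552
Selection 10: 1552 + 484 = 2036

2064, 2548, 3032, 3516, 4000, 100, 584, 1068, 1552, 2036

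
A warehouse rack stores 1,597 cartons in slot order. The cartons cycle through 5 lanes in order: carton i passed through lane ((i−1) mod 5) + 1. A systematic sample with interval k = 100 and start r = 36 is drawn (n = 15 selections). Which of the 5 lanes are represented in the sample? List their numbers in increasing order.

Consecutive selections differ by k = 100, so their lane numbers differ by 100 mod 5 = 0.
gcd(100, 5) = 5, so the sample visits 5/5 = 1 distinct residues mod 5.
Start 36 is lane 1; the lanes hit are 1.

1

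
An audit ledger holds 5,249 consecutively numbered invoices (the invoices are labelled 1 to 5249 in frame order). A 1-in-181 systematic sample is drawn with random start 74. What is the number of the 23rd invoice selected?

k = 181
23rd selection = r + (23−1)·k = 74 + 22×181 = 74 + 3982 = 4056

4056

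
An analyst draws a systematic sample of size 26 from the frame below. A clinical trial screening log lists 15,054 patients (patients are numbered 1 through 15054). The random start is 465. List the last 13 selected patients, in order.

7992, 8571, 9150, 9729, 10308, 10887, 11466, 12045, 12624, 13203, 13782, 14361, 14940

k = N/n = 15054/26 = 579
14th selection = 465 + 13×579 = 7992
15th: 7992 + 579 = 8571
16th: 8571 + 579 = 9150
17th: 9150 + 579 = 9729
18th: 9729 + 579 = 10308
19th: 10308 + 579 = 10887
20th: 10887 + 579 = 11466
21st: 11466 + 579 = 12045
22nd: 12045 + 579 = 12624
23rd: 12624 + 579 = 13203
24th: 13203 + 579 = 13782
25th: 13782 + 579 = 14361
26th: 14361 + 579 = 14940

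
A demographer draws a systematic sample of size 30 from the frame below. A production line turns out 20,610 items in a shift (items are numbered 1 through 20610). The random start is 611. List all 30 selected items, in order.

611, 1298, 1985, 2672, 3359, 4046, 4733, 5420, 6107, 6794, 7481, 8168, 8855, 9542, 10229, 10916, 11603, 12290, 12977, 13664, 14351, 15038, 15725, 16412, 17099, 17786, 18473, 19160, 19847, 20534

k = N/n = 20610/30 = 687
item 1: 611
item 2: 611 + 687 = 1298
item 3: 1298 + 687 = 1985
item 4: 1985 + 687 = 2672
item 5: 2672 + 687 = 3359
item 6: 3359 + 687 = 4046
item 7: 4046 + 687 = 4733
item 8: 4733 + 687 = 5420
item 9: 5420 + 687 = 6107
item 10: 6107 + 687 = 6794
item 11: 6794 + 687 = 7481
item 12: 7481 + 687 = 8168
item 13: 8168 + 687 = 8855
item 14: 8855 + 687 = 9542
item 15: 9542 + 687 = 10229
item 16: 10229 + 687 = 10916
item 17: 10916 + 687 = 11603
item 18: 11603 + 687 = 12290
item 19: 12290 + 687 = 12977
item 20: 12977 + 687 = 13664
item 21: 13664 + 687 = 14351
item 22: 14351 + 687 = 15038
item 23: 15038 + 687 = 15725
item 24: 15725 + 687 = 16412
item 25: 16412 + 687 = 17099
item 26: 17099 + 687 = 17786
item 27: 17786 + 687 = 18473
item 28: 18473 + 687 = 19160
item 29: 19160 + 687 = 19847
item 30: 19847 + 687 = 20534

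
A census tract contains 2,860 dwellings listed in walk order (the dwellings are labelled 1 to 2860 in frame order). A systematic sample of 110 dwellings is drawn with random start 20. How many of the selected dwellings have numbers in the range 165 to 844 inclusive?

26

k = 2860/110 = 26
First selection ≥ 165: 20 + ⌈(165−20)/26⌉·26 = 20 + 6×26 = 176
Last selection ≤ 844: 20 + ⌊(844−20)/26⌋·26 = 20 + 31×26 = 826
Count = 31 − 6 + 1 = 26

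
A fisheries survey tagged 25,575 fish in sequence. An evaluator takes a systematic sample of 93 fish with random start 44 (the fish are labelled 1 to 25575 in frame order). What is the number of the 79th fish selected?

21494

k = 25575/93 = 275
79th selection = r + (79−1)·k = 44 + 78×275 = 44 + 21450 = 21494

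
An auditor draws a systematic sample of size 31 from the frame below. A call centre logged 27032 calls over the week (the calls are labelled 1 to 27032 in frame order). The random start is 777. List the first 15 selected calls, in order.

777, 1649, 2521, 3393, 4265, 5137, 6009, 6881, 7753, 8625, 9497, 10369, 11241, 12113, 12985

k = N/n = 27032/31 = 872
call 1: 777
call 2: 777 + 872 = 1649
call 3: 1649 + 872 = 2521
call 4: 2521 + 872 = 3393
call 5: 3393 + 872 = 4265
call 6: 4265 + 872 = 5137
call 7: 5137 + 872 = 6009
call 8: 6009 + 872 = 6881
call 9: 6881 + 872 = 7753
call 10: 7753 + 872 = 8625
call 11: 8625 + 872 = 9497
call 12: 9497 + 872 = 10369
call 13: 10369 + 872 = 11241
call 14: 11241 + 872 = 12113
call 15: 12113 + 872 = 12985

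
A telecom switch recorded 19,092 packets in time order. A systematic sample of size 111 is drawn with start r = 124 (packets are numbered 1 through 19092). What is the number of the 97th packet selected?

k = 19092/111 = 172
97th selection = r + (97−1)·k = 124 + 96×172 = 124 + 16512 = 16636

16636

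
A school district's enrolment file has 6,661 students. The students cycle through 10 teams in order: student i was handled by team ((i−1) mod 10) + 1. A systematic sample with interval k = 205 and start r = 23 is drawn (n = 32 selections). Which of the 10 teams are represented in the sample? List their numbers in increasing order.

3, 8

Consecutive selections differ by k = 205, so their team numbers differ by 205 mod 10 = 5.
gcd(205, 10) = 5, so the sample visits 10/5 = 2 distinct residues mod 10.
Start 23 is team 3; the teams hit are 3, 8.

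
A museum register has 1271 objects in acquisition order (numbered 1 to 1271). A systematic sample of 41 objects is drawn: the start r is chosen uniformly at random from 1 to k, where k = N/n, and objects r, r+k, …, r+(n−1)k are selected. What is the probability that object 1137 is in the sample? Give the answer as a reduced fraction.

1/31

k = 1271/41 = 31.
Object 1137 is selected iff r ≡ 1137 (mod 31); exactly one such r in {1,…,31}.
Inclusion probability = 1/31.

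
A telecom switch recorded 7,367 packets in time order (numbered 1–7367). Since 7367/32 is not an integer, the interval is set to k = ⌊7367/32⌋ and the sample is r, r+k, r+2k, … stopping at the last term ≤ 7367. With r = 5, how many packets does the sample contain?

33

k = ⌊7367/32⌋ = 230
Achieved size = ⌊(7367 − 5)/230⌋ + 1 = ⌊7362/230⌋ + 1 = 32 + 1 = 33
(last selection: 5 + 32×230 = 7365 ≤ 7367; next would be 7595 > 7367)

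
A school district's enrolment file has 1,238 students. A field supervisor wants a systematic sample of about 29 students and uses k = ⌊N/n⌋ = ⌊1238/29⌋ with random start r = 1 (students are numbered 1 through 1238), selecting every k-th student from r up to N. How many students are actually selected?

30

k = ⌊1238/29⌋ = 42
Achieved size = ⌊(1238 − 1)/42⌋ + 1 = ⌊1237/42⌋ + 1 = 29 + 1 = 30
(last selection: 1 + 29×42 = 1219 ≤ 1238; next would be 1261 > 1238)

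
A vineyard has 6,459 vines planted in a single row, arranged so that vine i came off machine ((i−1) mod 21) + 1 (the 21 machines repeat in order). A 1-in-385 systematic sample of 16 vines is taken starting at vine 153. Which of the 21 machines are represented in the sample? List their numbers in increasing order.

Consecutive selections differ by k = 385, so their machine numbers differ by 385 mod 21 = 7.
gcd(385, 21) = 7, so the sample visits 21/7 = 3 distinct residues mod 21.
Start 153 is machine 6; the machines hit are 6, 13, 20.

6, 13, 20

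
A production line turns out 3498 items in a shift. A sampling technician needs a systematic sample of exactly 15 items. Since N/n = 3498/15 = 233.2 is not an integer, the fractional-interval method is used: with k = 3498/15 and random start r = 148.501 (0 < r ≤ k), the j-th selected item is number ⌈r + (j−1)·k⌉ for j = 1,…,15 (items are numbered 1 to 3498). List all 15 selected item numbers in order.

149, 382, 615, 849, 1082, 1315, 1548, 1781, 2015, 2248, 2481, 2714, 2947, 3181, 3414

j=1: r + 0k = 148.501 → ⌈·⌉ = 149
j=2: r + 1k = 381.701 → ⌈·⌉ = 382
j=3: r + 2k = 614.901 → ⌈·⌉ = 615
j=4: r + 3k = 848.101 → ⌈·⌉ = 849
j=5: r + 4k = 1081.301 → ⌈·⌉ = 1082
j=6: r + 5k = 1314.501 → ⌈·⌉ = 1315
j=7: r + 6k = 1547.701 → ⌈·⌉ = 1548
j=8: r + 7k = 1780.901 → ⌈·⌉ = 1781
j=9: r + 8k = 2014.101 → ⌈·⌉ = 2015
j=10: r + 9k = 2247.301 → ⌈·⌉ = 2248
j=11: r + 10k = 2480.501 → ⌈·⌉ = 2481
j=12: r + 11k = 2713.701 → ⌈·⌉ = 2714
j=13: r + 12k = 2946.901 → ⌈·⌉ = 2947
j=14: r + 13k = 3180.101 → ⌈·⌉ = 3181
j=15: r + 14k = 3413.301 → ⌈·⌉ = 3414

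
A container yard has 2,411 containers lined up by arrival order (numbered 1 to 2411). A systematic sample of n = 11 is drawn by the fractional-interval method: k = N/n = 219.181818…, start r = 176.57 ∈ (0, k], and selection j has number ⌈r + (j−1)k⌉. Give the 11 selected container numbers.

177, 396, 615, 835, 1054, 1273, 1492, 1711, 1931, 2150, 2369

j=1: r + 0k = 176.57 → ⌈·⌉ = 177
j=2: r + 1k = 395.751818… → ⌈·⌉ = 396
j=3: r + 2k = 614.933636… → ⌈·⌉ = 615
j=4: r + 3k = 834.115454… → ⌈·⌉ = 835
j=5: r + 4k = 1053.297272… → ⌈·⌉ = 1054
j=6: r + 5k = 1272.479090… → ⌈·⌉ = 1273
j=7: r + 6k = 1491.660909… → ⌈·⌉ = 1492
j=8: r + 7k = 1710.842727… → ⌈·⌉ = 1711
j=9: r + 8k = 1930.024545… → ⌈·⌉ = 1931
j=10: r + 9k = 2149.206363… → ⌈·⌉ = 2150
j=11: r + 10k = 2368.388181… → ⌈·⌉ = 2369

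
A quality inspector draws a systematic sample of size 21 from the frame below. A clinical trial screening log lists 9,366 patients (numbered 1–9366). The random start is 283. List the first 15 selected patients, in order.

k = N/n = 9366/21 = 446
patient 1: 283
patient 2: 283 + 446 = 729
patient 3: 729 + 446 = 1175
patient 4: 1175 + 446 = 1621
patient 5: 1621 + 446 = 2067
patient 6: 2067 + 446 = 2513
patient 7: 2513 + 446 = 2959
patient 8: 2959 + 446 = 3405
patient 9: 3405 + 446 = 3851
patient 10: 3851 + 446 = 4297
patient 11: 4297 + 446 = 4743
patient 12: 4743 + 446 = 5189
patient 13: 5189 + 446 = 5635
patient 14: 5635 + 446 = 6081
patient 15: 6081 + 446 = 6527

283, 729, 1175, 1621, 2067, 2513, 2959, 3405, 3851, 4297, 4743, 5189, 5635, 6081, 6527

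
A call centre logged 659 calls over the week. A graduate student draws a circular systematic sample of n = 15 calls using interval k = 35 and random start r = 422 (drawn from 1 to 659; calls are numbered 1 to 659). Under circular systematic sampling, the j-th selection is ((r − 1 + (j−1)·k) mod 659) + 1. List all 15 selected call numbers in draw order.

Selection 1: 422
Selection 2: 422 + 35 = 457
Selection 3: 457 + 35 = 492
Selection 4: 492 + 35 = 527
Selection 5: 527 + 35 = 562
Selection 6: 562 + 35 = 597
Selection 7: 597 + 35 = 632
Selection 8: 632 + 35 = 667 → 667 − 659 = 8
Selection 9: 8 + 35 = 43
Selection 10: 43 + 35 = 78
Selection 11: 78 + 35 = 113
Selection 12: 113 + 35 = 148
Selection 13: 148 + 35 = 183
Selection 14: 183 + 35 = 218
Selection 15: 218 + 35 = 253

422, 457, 492, 527, 562, 597, 632, 8, 43, 78, 113, 148, 183, 218, 253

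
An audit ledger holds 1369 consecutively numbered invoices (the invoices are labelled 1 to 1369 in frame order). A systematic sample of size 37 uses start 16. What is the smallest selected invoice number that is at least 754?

k = 1369/37 = 37
Steps past start: ⌈(754 − 16)/37⌉ = ⌈738/37⌉ = 20
Selected invoice: 16 + 20×37 = 756

756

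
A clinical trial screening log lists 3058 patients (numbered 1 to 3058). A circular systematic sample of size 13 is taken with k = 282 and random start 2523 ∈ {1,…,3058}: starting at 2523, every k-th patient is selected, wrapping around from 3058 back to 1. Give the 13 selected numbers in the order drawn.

Selection 1: 2523
Selection 2: 2523 + 282 = 2805
Selection 3: 2805 + 282 = 3087 → 3087 − 3058 = 29
Selection 4: 29 + 282 = 311
Selection 5: 311 + 282 = 593
Selection 6: 593 + 282 = 875
Selection 7: 875 + 282 = 1157
Selection 8: 1157 + 282 = 1439
Selection 9: 1439 + 282 = 1721
Selection 10: 1721 + 282 = 2003
Selection 11: 2003 + 282 = 2285
Selection 12: 2285 + 282 = 2567
Selection 13: 2567 + 282 = 2849

2523, 2805, 29, 311, 593, 875, 1157, 1439, 1721, 2003, 2285, 2567, 2849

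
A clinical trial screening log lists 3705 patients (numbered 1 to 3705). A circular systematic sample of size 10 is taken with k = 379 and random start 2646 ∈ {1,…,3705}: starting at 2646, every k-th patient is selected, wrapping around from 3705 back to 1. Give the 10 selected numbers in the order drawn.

2646, 3025, 3404, 78, 457, 836, 1215, 1594, 1973, 2352

Selection 1: 2646
Selection 2: 2646 + 379 = 3025
Selection 3: 3025 + 379 = 3404
Selection 4: 3404 + 379 = 3783 → 3783 − 3705 = 78
Selection 5: 78 + 379 = 457
Selection 6: 457 + 379 = 836
Selection 7: 836 + 379 = 1215
Selection 8: 1215 + 379 = 1594
Selection 9: 1594 + 379 = 1973
Selection 10: 1973 + 379 = 2352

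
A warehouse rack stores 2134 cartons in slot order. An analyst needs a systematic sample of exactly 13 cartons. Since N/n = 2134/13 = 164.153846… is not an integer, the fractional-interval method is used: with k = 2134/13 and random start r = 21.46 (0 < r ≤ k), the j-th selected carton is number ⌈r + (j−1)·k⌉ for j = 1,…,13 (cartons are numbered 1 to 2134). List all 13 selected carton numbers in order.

22, 186, 350, 514, 679, 843, 1007, 1171, 1335, 1499, 1663, 1828, 1992

j=1: r + 0k = 21.46 → ⌈·⌉ = 22
j=2: r + 1k = 185.613846… → ⌈·⌉ = 186
j=3: r + 2k = 349.767692… → ⌈·⌉ = 350
j=4: r + 3k = 513.921538… → ⌈·⌉ = 514
j=5: r + 4k = 678.075384… → ⌈·⌉ = 679
j=6: r + 5k = 842.229230… → ⌈·⌉ = 843
j=7: r + 6k = 1006.383076… → ⌈·⌉ = 1007
j=8: r + 7k = 1170.536923… → ⌈·⌉ = 1171
j=9: r + 8k = 1334.690769… → ⌈·⌉ = 1335
j=10: r + 9k = 1498.844615… → ⌈·⌉ = 1499
j=11: r + 10k = 1662.998461… → ⌈·⌉ = 1663
j=12: r + 11k = 1827.152307… → ⌈·⌉ = 1828
j=13: r + 12k = 1991.306153… → ⌈·⌉ = 1992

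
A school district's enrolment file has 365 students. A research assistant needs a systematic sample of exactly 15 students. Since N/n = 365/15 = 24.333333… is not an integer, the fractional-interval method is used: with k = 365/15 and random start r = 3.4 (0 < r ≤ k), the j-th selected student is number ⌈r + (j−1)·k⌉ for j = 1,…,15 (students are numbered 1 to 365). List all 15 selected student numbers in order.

j=1: r + 0k = 3.4 → ⌈·⌉ = 4
j=2: r + 1k = 27.733333… → ⌈·⌉ = 28
j=3: r + 2k = 52.066666… → ⌈·⌉ = 53
j=4: r + 3k = 76.4 → ⌈·⌉ = 77
j=5: r + 4k = 100.733333… → ⌈·⌉ = 101
j=6: r + 5k = 125.066666… → ⌈·⌉ = 126
j=7: r + 6k = 149.4 → ⌈·⌉ = 150
j=8: r + 7k = 173.733333… → ⌈·⌉ = 174
j=9: r + 8k = 198.066666… → ⌈·⌉ = 199
j=10: r + 9k = 222.4 → ⌈·⌉ = 223
j=11: r + 10k = 246.733333… → ⌈·⌉ = 247
j=12: r + 11k = 271.066666… → ⌈·⌉ = 272
j=13: r + 12k = 295.4 → ⌈·⌉ = 296
j=14: r + 13k = 319.733333… → ⌈·⌉ = 320
j=15: r + 14k = 344.066666… → ⌈·⌉ = 345

4, 28, 53, 77, 101, 126, 150, 174, 199, 223, 247, 272, 296, 320, 345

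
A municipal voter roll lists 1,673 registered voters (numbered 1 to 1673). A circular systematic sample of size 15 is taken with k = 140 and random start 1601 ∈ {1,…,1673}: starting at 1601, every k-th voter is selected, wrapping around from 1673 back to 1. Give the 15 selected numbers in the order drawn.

Selection 1: 1601
Selection 2: 1601 + 140 = 1741 → 1741 − 1673 = 68
Selection 3: 68 + 140 = 208
Selection 4: 208 + 140 = 348
Selection 5: 348 + 140 = 488
Selection 6: 488 + 140 = 628
Selection 7: 628 + 140 = 768
Selection 8: 768 + 140 = 908
Selection 9: 908 + 140 = 1048
Selection 10: 1048 + 140 = 1188
Selection 11: 1188 + 140 = 1328
Selection 12: 1328 + 140 = 1468
Selection 13: 1468 + 140 = 1608
Selection 14: 1608 + 140 = 1748 → 1748 − 1673 = 75
Selection 15: 75 + 140 = 215

1601, 68, 208, 348, 488, 628, 768, 908, 1048, 1188, 1328, 1468, 1608, 75, 215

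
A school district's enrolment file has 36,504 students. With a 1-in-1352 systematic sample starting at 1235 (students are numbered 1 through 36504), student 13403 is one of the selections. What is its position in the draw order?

k = 1352
position = (13403 − 1235)/1352 + 1 = 12168/1352 + 1 = 9 + 1 = 10

10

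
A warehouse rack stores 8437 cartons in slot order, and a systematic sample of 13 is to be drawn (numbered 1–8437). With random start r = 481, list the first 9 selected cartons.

k = N/n = 8437/13 = 649
carton 1: 481
carton 2: 481 + 649 = 1130
carton 3: 1130 + 649 = 1779
carton 4: 1779 + 649 = 2428
carton 5: 2428 + 649 = 3077
carton 6: 3077 + 649 = 3726
carton 7: 3726 + 649 = 4375
carton 8: 4375 + 649 = 5024
carton 9: 5024 + 649 = 5673

481, 1130, 1779, 2428, 3077, 3726, 4375, 5024, 5673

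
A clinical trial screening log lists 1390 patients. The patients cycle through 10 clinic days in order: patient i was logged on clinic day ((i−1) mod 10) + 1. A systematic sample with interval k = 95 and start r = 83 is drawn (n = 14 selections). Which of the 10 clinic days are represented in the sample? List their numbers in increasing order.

3, 8

Consecutive selections differ by k = 95, so their clinic day numbers differ by 95 mod 10 = 5.
gcd(95, 10) = 5, so the sample visits 10/5 = 2 distinct residues mod 10.
Start 83 is clinic day 3; the clinic days hit are 3, 8.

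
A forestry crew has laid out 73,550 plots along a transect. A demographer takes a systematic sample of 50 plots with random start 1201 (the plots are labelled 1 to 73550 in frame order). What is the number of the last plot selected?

k = 73550/50 = 1471
50th selection = r + (50−1)·k = 1201 + 49×1471 = 1201 + 72079 = 73280

73280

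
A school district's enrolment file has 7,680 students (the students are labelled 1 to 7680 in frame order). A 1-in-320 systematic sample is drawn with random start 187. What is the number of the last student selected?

k = 320
24th selection = r + (24−1)·k = 187 + 23×320 = 187 + 7360 = 7547

7547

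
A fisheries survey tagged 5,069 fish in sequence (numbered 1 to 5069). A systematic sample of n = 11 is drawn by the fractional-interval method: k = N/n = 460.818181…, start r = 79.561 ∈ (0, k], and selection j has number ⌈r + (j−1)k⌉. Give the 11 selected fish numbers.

j=1: r + 0k = 79.561 → ⌈·⌉ = 80
j=2: r + 1k = 540.379181… → ⌈·⌉ = 541
j=3: r + 2k = 1001.197363… → ⌈·⌉ = 1002
j=4: r + 3k = 1462.015545… → ⌈·⌉ = 1463
j=5: r + 4k = 1922.833727… → ⌈·⌉ = 1923
j=6: r + 5k = 2383.651909… → ⌈·⌉ = 2384
j=7: r + 6k = 2844.470090… → ⌈·⌉ = 2845
j=8: r + 7k = 3305.288272… → ⌈·⌉ = 3306
j=9: r + 8k = 3766.106454… → ⌈·⌉ = 3767
j=10: r + 9k = 4226.924636… → ⌈·⌉ = 4227
j=11: r + 10k = 4687.742818… → ⌈·⌉ = 4688

80, 541, 1002, 1463, 1923, 2384, 2845, 3306, 3767, 4227, 4688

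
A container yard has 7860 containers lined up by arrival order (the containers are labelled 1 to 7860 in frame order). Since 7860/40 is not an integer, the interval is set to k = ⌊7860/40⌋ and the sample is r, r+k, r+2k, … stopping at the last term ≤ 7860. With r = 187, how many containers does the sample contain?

k = ⌊7860/40⌋ = 196
Achieved size = ⌊(7860 − 187)/196⌋ + 1 = ⌊7673/196⌋ + 1 = 39 + 1 = 40
(last selection: 187 + 39×196 = 7831 ≤ 7860; next would be 8027 > 7860)

40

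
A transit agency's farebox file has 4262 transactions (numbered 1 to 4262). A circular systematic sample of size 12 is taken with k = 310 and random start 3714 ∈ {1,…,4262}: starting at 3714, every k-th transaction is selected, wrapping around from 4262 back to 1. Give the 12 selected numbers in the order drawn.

Selection 1: 3714
Selection 2: 3714 + 310 = 4024
Selection 3: 4024 + 310 = 4334 → 4334 − 4262 = 72
Selection 4: 72 + 310 = 382
Selection 5: 382 + 310 = 692
Selection 6: 692 + 310 = 1002
Selection 7: 1002 + 310 = 1312
Selection 8: 1312 + 310 = 1622
Selection 9: 1622 + 310 = 1932
Selection 10: 1932 + 310 = 2242
Selection 11: 2242 + 310 = 2552
Selection 12: 2552 + 310 = 2862

3714, 4024, 72, 382, 692, 1002, 1312, 1622, 1932, 2242, 2552, 2862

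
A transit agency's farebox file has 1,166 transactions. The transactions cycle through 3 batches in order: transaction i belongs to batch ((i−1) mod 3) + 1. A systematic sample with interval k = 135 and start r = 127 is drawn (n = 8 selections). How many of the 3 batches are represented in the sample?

Consecutive selections differ by k = 135, so their batch numbers differ by 135 mod 3 = 0.
gcd(135, 3) = 3, so the sample visits 3/3 = 1 distinct residues mod 3.
Start 127 is batch 1; the batches hit are 1.

1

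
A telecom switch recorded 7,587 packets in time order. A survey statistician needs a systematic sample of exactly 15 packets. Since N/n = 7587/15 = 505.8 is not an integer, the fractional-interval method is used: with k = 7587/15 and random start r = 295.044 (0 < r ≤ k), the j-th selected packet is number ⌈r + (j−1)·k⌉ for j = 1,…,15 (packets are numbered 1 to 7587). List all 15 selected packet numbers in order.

296, 801, 1307, 1813, 2319, 2825, 3330, 3836, 4342, 4848, 5354, 5859, 6365, 6871, 7377

j=1: r + 0k = 295.044 → ⌈·⌉ = 296
j=2: r + 1k = 800.844 → ⌈·⌉ = 801
j=3: r + 2k = 1306.644 → ⌈·⌉ = 1307
j=4: r + 3k = 1812.444 → ⌈·⌉ = 1813
j=5: r + 4k = 2318.244 → ⌈·⌉ = 2319
j=6: r + 5k = 2824.044 → ⌈·⌉ = 2825
j=7: r + 6k = 3329.844 → ⌈·⌉ = 3330
j=8: r + 7k = 3835.644 → ⌈·⌉ = 3836
j=9: r + 8k = 4341.444 → ⌈·⌉ = 4342
j=10: r + 9k = 4847.244 → ⌈·⌉ = 4848
j=11: r + 10k = 5353.044 → ⌈·⌉ = 5354
j=12: r + 11k = 5858.844 → ⌈·⌉ = 5859
j=13: r + 12k = 6364.644 → ⌈·⌉ = 6365
j=14: r + 13k = 6870.444 → ⌈·⌉ = 6871
j=15: r + 14k = 7376.244 → ⌈·⌉ = 7377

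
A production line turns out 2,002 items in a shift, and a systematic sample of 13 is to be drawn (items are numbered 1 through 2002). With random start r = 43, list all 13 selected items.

k = N/n = 2002/13 = 154
item 1: 43
item 2: 43 + 154 = 197
item 3: 197 + 154 = 351
item 4: 351 + 154 = 505
item 5: 505 + 154 = 659
item 6: 659 + 154 = 813
item 7: 813 + 154 = 967
item 8: 967 + 154 = 1121
item 9: 1121 + 154 = 1275
item 10: 1275 + 154 = 1429
item 11: 1429 + 154 = 1583
item 12: 1583 + 154 = 1737
item 13: 1737 + 154 = 1891

43, 197, 351, 505, 659, 813, 967, 1121, 1275, 1429, 1583, 1737, 1891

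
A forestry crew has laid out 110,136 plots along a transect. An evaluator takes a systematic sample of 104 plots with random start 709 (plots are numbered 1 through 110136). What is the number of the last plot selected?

109786

k = 110136/104 = 1059
104th selection = r + (104−1)·k = 709 + 103×1059 = 709 + 109077 = 109786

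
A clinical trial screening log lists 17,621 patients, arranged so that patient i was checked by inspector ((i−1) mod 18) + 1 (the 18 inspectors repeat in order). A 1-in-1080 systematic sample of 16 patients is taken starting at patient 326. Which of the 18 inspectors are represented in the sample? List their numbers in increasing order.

2

Consecutive selections differ by k = 1080, so their inspector numbers differ by 1080 mod 18 = 0.
gcd(1080, 18) = 18, so the sample visits 18/18 = 1 distinct residues mod 18.
Start 326 is inspector 2; the inspectors hit are 2.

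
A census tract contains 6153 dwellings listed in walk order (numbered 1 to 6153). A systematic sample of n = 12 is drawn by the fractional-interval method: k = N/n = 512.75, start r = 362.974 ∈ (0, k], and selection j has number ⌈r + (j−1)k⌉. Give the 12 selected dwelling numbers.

363, 876, 1389, 1902, 2414, 2927, 3440, 3953, 4465, 4978, 5491, 6004

j=1: r + 0k = 362.974 → ⌈·⌉ = 363
j=2: r + 1k = 875.724 → ⌈·⌉ = 876
j=3: r + 2k = 1388.474 → ⌈·⌉ = 1389
j=4: r + 3k = 1901.224 → ⌈·⌉ = 1902
j=5: r + 4k = 2413.974 → ⌈·⌉ = 2414
j=6: r + 5k = 2926.724 → ⌈·⌉ = 2927
j=7: r + 6k = 3439.474 → ⌈·⌉ = 3440
j=8: r + 7k = 3952.224 → ⌈·⌉ = 3953
j=9: r + 8k = 4464.974 → ⌈·⌉ = 4465
j=10: r + 9k = 4977.724 → ⌈·⌉ = 4978
j=11: r + 10k = 5490.474 → ⌈·⌉ = 5491
j=12: r + 11k = 6003.224 → ⌈·⌉ = 6004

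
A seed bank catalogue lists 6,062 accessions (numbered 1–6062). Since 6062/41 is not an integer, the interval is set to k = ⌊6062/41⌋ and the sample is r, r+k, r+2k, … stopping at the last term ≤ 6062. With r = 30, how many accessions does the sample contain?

k = ⌊6062/41⌋ = 147
Achieved size = ⌊(6062 − 30)/147⌋ + 1 = ⌊6032/147⌋ + 1 = 41 + 1 = 42
(last selection: 30 + 41×147 = 6057 ≤ 6062; next would be 6204 > 6062)

42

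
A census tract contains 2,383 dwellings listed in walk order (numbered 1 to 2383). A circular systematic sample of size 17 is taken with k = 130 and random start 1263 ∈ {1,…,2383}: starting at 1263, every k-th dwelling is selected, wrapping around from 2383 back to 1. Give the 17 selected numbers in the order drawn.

Selection 1: 1263
Selection 2: 1263 + 130 = 1393
Selection 3: 1393 + 130 = 1523
Selection 4: 1523 + 130 = 1653
Selection 5: 1653 + 130 = 1783
Selection 6: 1783 + 130 = 1913
Selection 7: 1913 + 130 = 2043
Selection 8: 2043 + 130 = 2173
Selection 9: 2173 + 130 = 2303
Selection 10: 2303 + 130 = 2433 → 2433 − 2383 = 50
Selection 11: 50 + 130 = 180
Selection 12: 180 + 130 = 310
Selection 13: 310 + 130 = 440
Selection 14: 440 + 130 = 570
Selection 15: 570 + 130 = 700
Selection 16: 700 + 130 = 830
Selection 17: 830 + 130 = 960

1263, 1393, 1523, 1653, 1783, 1913, 2043, 2173, 2303, 50, 180, 310, 440, 570, 700, 830, 960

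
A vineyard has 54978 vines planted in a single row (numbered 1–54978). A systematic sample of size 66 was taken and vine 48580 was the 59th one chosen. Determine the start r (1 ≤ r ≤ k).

k = 54978/66 = 833
r = 48580 − (59−1)×833 = 48580 − 48314 = 266

266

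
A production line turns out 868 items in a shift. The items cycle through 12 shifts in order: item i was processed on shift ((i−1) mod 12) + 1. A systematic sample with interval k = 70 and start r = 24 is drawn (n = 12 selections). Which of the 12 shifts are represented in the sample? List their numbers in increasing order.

Consecutive selections differ by k = 70, so their shift numbers differ by 70 mod 12 = 10.
gcd(70, 12) = 2, so the sample visits 12/2 = 6 distinct residues mod 12.
Start 24 is shift 12; the shifts hit are 2, 4, 6, 8, 10, 12.

2, 4, 6, 8, 10, 12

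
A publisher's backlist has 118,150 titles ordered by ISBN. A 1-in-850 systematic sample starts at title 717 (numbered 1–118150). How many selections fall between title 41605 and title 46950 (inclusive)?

k = 850
First selection ≥ 41605: 717 + ⌈(41605−717)/850⌉·850 = 717 + 49×850 = 42367
Last selection ≤ 46950: 717 + ⌊(46950−717)/850⌋·850 = 717 + 54×850 = 46617
Count = 54 − 49 + 1 = 6

6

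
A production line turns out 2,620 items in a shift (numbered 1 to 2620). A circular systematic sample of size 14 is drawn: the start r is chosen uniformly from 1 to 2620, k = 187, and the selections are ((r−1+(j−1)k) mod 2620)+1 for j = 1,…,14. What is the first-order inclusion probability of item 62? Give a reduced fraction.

For each position j, as r ranges over 1…2620 the j-th selection hits every item exactly once, so item 62 is selected for exactly 14 of the 2620 starts.
Inclusion probability = 14/2620 = 7/1310.

7/1310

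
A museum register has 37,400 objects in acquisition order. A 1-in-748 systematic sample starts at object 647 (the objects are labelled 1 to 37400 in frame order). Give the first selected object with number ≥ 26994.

k = 748
Steps past start: ⌈(26994 − 647)/748⌉ = ⌈26347/748⌉ = 36
Selected object: 647 + 36×748 = 27575

27575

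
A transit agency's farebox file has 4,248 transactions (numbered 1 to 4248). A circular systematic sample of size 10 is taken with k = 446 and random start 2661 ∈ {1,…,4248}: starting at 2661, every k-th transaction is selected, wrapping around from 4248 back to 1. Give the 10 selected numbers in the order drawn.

2661, 3107, 3553, 3999, 197, 643, 1089, 1535, 1981, 2427

Selection 1: 2661
Selection 2: 2661 + 446 = 3107
Selection 3: 3107 + 446 = 3553
Selection 4: 3553 + 446 = 3999
Selection 5: 3999 + 446 = 4445 → 4445 − 4248 = 197
Selection 6: 197 + 446 = 643
Selection 7: 643 + 446 = 1089
Selection 8: 1089 + 446 = 1535
Selection 9: 1535 + 446 = 1981
Selection 10: 1981 + 446 = 2427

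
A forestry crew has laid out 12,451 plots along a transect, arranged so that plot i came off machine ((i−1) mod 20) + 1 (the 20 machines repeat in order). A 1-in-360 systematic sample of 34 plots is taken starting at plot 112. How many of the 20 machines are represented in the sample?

1

Consecutive selections differ by k = 360, so their machine numbers differ by 360 mod 20 = 0.
gcd(360, 20) = 20, so the sample visits 20/20 = 1 distinct residues mod 20.
Start 112 is machine 12; the machines hit are 12.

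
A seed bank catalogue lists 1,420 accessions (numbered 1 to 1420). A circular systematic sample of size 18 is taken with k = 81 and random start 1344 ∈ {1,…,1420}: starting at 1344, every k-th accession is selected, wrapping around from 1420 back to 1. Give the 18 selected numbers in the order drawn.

Selection 1: 1344
Selection 2: 1344 + 81 = 1425 → 1425 − 1420 = 5
Selection 3: 5 + 81 = 86
Selection 4: 86 + 81 = 167
Selection 5: 167 + 81 = 248
Selection 6: 248 + 81 = 329
Selection 7: 329 + 81 = 410
Selection 8: 410 + 81 = 491
Selection 9: 491 + 81 = 572
Selection 10: 572 + 81 = 653
Selection 11: 653 + 81 = 734
Selection 12: 734 + 81 = 815
Selection 13: 815 + 81 = 896
Selection 14: 896 + 81 = 977
Selection 15: 977 + 81 = 1058
Selection 16: 1058 + 81 = 1139
Selection 17: 1139 + 81 = 1220
Selection 18: 1220 + 81 = 1301

1344, 5, 86, 167, 248, 329, 410, 491, 572, 653, 734, 815, 896, 977, 1058, 1139, 1220, 1301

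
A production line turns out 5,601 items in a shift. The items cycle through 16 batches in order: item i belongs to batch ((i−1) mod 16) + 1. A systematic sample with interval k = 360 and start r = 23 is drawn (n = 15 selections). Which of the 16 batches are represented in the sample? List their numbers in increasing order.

Consecutive selections differ by k = 360, so their batch numbers differ by 360 mod 16 = 8.
gcd(360, 16) = 8, so the sample visits 16/8 = 2 distinct residues mod 16.
Start 23 is batch 7; the batches hit are 7, 15.

7, 15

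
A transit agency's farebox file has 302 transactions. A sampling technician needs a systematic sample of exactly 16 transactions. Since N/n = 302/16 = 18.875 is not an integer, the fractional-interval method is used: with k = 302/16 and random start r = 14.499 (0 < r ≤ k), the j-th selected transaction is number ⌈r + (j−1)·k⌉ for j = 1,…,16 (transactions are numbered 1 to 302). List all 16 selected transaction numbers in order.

j=1: r + 0k = 14.499 → ⌈·⌉ = 15
j=2: r + 1k = 33.374 → ⌈·⌉ = 34
j=3: r + 2k = 52.249 → ⌈·⌉ = 53
j=4: r + 3k = 71.124 → ⌈·⌉ = 72
j=5: r + 4k = 89.999 → ⌈·⌉ = 90
j=6: r + 5k = 108.874 → ⌈·⌉ = 109
j=7: r + 6k = 127.749 → ⌈·⌉ = 128
j=8: r + 7k = 146.624 → ⌈·⌉ = 147
j=9: r + 8k = 165.499 → ⌈·⌉ = 166
j=10: r + 9k = 184.374 → ⌈·⌉ = 185
j=11: r + 10k = 203.249 → ⌈·⌉ = 204
j=12: r + 11k = 222.124 → ⌈·⌉ = 223
j=13: r + 12k = 240.999 → ⌈·⌉ = 241
j=14: r + 13k = 259.874 → ⌈·⌉ = 260
j=15: r + 14k = 278.749 → ⌈·⌉ = 279
j=16: r + 15k = 297.624 → ⌈·⌉ = 298

15, 34, 53, 72, 90, 109, 128, 147, 166, 185, 204, 223, 241, 260, 279, 298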